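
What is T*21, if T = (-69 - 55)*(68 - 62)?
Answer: -15624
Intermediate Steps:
T = -744 (T = -124*6 = -744)
T*21 = -744*21 = -15624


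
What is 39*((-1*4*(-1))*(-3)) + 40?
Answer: -428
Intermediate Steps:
39*((-1*4*(-1))*(-3)) + 40 = 39*(-4*(-1)*(-3)) + 40 = 39*(4*(-3)) + 40 = 39*(-12) + 40 = -468 + 40 = -428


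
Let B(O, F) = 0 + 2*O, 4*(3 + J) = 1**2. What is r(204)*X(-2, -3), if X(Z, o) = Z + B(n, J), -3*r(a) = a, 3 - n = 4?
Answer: 272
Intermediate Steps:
n = -1 (n = 3 - 1*4 = 3 - 4 = -1)
r(a) = -a/3
J = -11/4 (J = -3 + (1/4)*1**2 = -3 + (1/4)*1 = -3 + 1/4 = -11/4 ≈ -2.7500)
B(O, F) = 2*O
X(Z, o) = -2 + Z (X(Z, o) = Z + 2*(-1) = Z - 2 = -2 + Z)
r(204)*X(-2, -3) = (-1/3*204)*(-2 - 2) = -68*(-4) = 272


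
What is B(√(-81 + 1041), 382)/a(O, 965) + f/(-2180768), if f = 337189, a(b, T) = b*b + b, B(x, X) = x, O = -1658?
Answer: -337189/2180768 + 4*√15/1373653 ≈ -0.15461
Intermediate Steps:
a(b, T) = b + b² (a(b, T) = b² + b = b + b²)
B(√(-81 + 1041), 382)/a(O, 965) + f/(-2180768) = √(-81 + 1041)/((-1658*(1 - 1658))) + 337189/(-2180768) = √960/((-1658*(-1657))) + 337189*(-1/2180768) = (8*√15)/2747306 - 337189/2180768 = (8*√15)*(1/2747306) - 337189/2180768 = 4*√15/1373653 - 337189/2180768 = -337189/2180768 + 4*√15/1373653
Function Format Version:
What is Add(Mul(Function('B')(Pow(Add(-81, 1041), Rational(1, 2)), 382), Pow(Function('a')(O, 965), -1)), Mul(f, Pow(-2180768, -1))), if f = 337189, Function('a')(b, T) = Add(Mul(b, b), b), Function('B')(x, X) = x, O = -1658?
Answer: Add(Rational(-337189, 2180768), Mul(Rational(4, 1373653), Pow(15, Rational(1, 2)))) ≈ -0.15461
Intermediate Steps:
Function('a')(b, T) = Add(b, Pow(b, 2)) (Function('a')(b, T) = Add(Pow(b, 2), b) = Add(b, Pow(b, 2)))
Add(Mul(Function('B')(Pow(Add(-81, 1041), Rational(1, 2)), 382), Pow(Function('a')(O, 965), -1)), Mul(f, Pow(-2180768, -1))) = Add(Mul(Pow(Add(-81, 1041), Rational(1, 2)), Pow(Mul(-1658, Add(1, -1658)), -1)), Mul(337189, Pow(-2180768, -1))) = Add(Mul(Pow(960, Rational(1, 2)), Pow(Mul(-1658, -1657), -1)), Mul(337189, Rational(-1, 2180768))) = Add(Mul(Mul(8, Pow(15, Rational(1, 2))), Pow(2747306, -1)), Rational(-337189, 2180768)) = Add(Mul(Mul(8, Pow(15, Rational(1, 2))), Rational(1, 2747306)), Rational(-337189, 2180768)) = Add(Mul(Rational(4, 1373653), Pow(15, Rational(1, 2))), Rational(-337189, 2180768)) = Add(Rational(-337189, 2180768), Mul(Rational(4, 1373653), Pow(15, Rational(1, 2))))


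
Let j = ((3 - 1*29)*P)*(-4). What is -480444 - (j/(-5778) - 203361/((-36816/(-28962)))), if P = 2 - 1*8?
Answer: -1893625384175/5908968 ≈ -3.2047e+5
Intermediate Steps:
P = -6 (P = 2 - 8 = -6)
j = -624 (j = ((3 - 1*29)*(-6))*(-4) = ((3 - 29)*(-6))*(-4) = -26*(-6)*(-4) = 156*(-4) = -624)
-480444 - (j/(-5778) - 203361/((-36816/(-28962)))) = -480444 - (-624/(-5778) - 203361/((-36816/(-28962)))) = -480444 - (-624*(-1/5778) - 203361/((-36816*(-1/28962)))) = -480444 - (104/963 - 203361/6136/4827) = -480444 - (104/963 - 203361*4827/6136) = -480444 - (104/963 - 981623547/6136) = -480444 - 1*(-945302837617/5908968) = -480444 + 945302837617/5908968 = -1893625384175/5908968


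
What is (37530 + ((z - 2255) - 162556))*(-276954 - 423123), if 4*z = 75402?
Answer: 151819398297/2 ≈ 7.5910e+10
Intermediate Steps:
z = 37701/2 (z = (¼)*75402 = 37701/2 ≈ 18851.)
(37530 + ((z - 2255) - 162556))*(-276954 - 423123) = (37530 + ((37701/2 - 2255) - 162556))*(-276954 - 423123) = (37530 + (33191/2 - 162556))*(-700077) = (37530 - 291921/2)*(-700077) = -216861/2*(-700077) = 151819398297/2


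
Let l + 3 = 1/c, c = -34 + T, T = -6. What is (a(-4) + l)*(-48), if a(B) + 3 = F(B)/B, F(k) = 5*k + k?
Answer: 6/5 ≈ 1.2000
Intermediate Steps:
c = -40 (c = -34 - 6 = -40)
F(k) = 6*k
a(B) = 3 (a(B) = -3 + (6*B)/B = -3 + 6 = 3)
l = -121/40 (l = -3 + 1/(-40) = -3 - 1/40 = -121/40 ≈ -3.0250)
(a(-4) + l)*(-48) = (3 - 121/40)*(-48) = -1/40*(-48) = 6/5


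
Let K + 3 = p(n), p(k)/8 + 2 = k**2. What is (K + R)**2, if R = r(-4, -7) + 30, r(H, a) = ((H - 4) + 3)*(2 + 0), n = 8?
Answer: 263169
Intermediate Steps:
r(H, a) = -2 + 2*H (r(H, a) = ((-4 + H) + 3)*2 = (-1 + H)*2 = -2 + 2*H)
p(k) = -16 + 8*k**2
K = 493 (K = -3 + (-16 + 8*8**2) = -3 + (-16 + 8*64) = -3 + (-16 + 512) = -3 + 496 = 493)
R = 20 (R = (-2 + 2*(-4)) + 30 = (-2 - 8) + 30 = -10 + 30 = 20)
(K + R)**2 = (493 + 20)**2 = 513**2 = 263169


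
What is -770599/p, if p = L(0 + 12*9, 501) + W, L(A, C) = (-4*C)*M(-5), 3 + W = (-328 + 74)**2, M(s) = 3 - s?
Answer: -770599/48481 ≈ -15.895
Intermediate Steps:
W = 64513 (W = -3 + (-328 + 74)**2 = -3 + (-254)**2 = -3 + 64516 = 64513)
L(A, C) = -32*C (L(A, C) = (-4*C)*(3 - 1*(-5)) = (-4*C)*(3 + 5) = -4*C*8 = -32*C)
p = 48481 (p = -32*501 + 64513 = -16032 + 64513 = 48481)
-770599/p = -770599/48481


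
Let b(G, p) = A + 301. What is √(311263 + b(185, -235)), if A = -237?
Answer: √311327 ≈ 557.97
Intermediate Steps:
b(G, p) = 64 (b(G, p) = -237 + 301 = 64)
√(311263 + b(185, -235)) = √(311263 + 64) = √311327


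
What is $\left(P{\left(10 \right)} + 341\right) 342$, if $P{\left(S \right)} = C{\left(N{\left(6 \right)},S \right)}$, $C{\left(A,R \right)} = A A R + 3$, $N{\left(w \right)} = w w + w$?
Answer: $6150528$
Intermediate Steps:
$N{\left(w \right)} = w + w^{2}$ ($N{\left(w \right)} = w^{2} + w = w + w^{2}$)
$C{\left(A,R \right)} = 3 + R A^{2}$ ($C{\left(A,R \right)} = A^{2} R + 3 = R A^{2} + 3 = 3 + R A^{2}$)
$P{\left(S \right)} = 3 + 1764 S$ ($P{\left(S \right)} = 3 + S \left(6 \left(1 + 6\right)\right)^{2} = 3 + S \left(6 \cdot 7\right)^{2} = 3 + S 42^{2} = 3 + S 1764 = 3 + 1764 S$)
$\left(P{\left(10 \right)} + 341\right) 342 = \left(\left(3 + 1764 \cdot 10\right) + 341\right) 342 = \left(\left(3 + 17640\right) + 341\right) 342 = \left(17643 + 341\right) 342 = 17984 \cdot 342 = 6150528$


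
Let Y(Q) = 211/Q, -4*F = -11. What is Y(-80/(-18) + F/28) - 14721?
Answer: -67194771/4579 ≈ -14675.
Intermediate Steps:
F = 11/4 (F = -1/4*(-11) = 11/4 ≈ 2.7500)
Y(-80/(-18) + F/28) - 14721 = 211/(-80/(-18) + (11/4)/28) - 14721 = 211/(-80*(-1/18) + (11/4)*(1/28)) - 14721 = 211/(40/9 + 11/112) - 14721 = 211/(4579/1008) - 14721 = 211*(1008/4579) - 14721 = 212688/4579 - 14721 = -67194771/4579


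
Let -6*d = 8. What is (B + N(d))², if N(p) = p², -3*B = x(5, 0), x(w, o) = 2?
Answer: 100/81 ≈ 1.2346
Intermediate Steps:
d = -4/3 (d = -⅙*8 = -4/3 ≈ -1.3333)
B = -⅔ (B = -⅓*2 = -⅔ ≈ -0.66667)
(B + N(d))² = (-⅔ + (-4/3)²)² = (-⅔ + 16/9)² = (10/9)² = 100/81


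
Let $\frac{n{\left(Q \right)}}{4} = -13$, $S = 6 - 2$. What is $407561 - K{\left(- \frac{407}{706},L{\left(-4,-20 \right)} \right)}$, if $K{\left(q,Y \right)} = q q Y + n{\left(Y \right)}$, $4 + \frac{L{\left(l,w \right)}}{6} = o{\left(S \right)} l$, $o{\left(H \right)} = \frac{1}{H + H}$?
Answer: $\frac{203173465791}{498436} \approx 4.0762 \cdot 10^{5}$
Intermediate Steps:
$S = 4$ ($S = 6 - 2 = 4$)
$n{\left(Q \right)} = -52$ ($n{\left(Q \right)} = 4 \left(-13\right) = -52$)
$o{\left(H \right)} = \frac{1}{2 H}$
$L{\left(l,w \right)} = -24 + \frac{3 l}{4}$ ($L{\left(l,w \right)} = -24 + 6 \frac{1}{2 \cdot 4} l = -24 + 6 \cdot \frac{1}{2} \cdot \frac{1}{4} l = -24 + 6 \frac{l}{8} = -24 + \frac{3 l}{4}$)
$K{\left(q,Y \right)} = -52 + Y q^{2}$ ($K{\left(q,Y \right)} = q q Y - 52 = q^{2} Y - 52 = Y q^{2} - 52 = -52 + Y q^{2}$)
$407561 - K{\left(- \frac{407}{706},L{\left(-4,-20 \right)} \right)} = 407561 - \left(-52 + \left(-24 + \frac{3}{4} \left(-4\right)\right) \left(- \frac{407}{706}\right)^{2}\right) = 407561 - \left(-52 + \left(-24 - 3\right) \left(\left(-407\right) \frac{1}{706}\right)^{2}\right) = 407561 - \left(-52 - 27 \left(- \frac{407}{706}\right)^{2}\right) = 407561 - \left(-52 - \frac{4472523}{498436}\right) = 407561 - - \frac{30391195}{498436} = 407561 + \frac{30391195}{498436} = \frac{203173465791}{498436}$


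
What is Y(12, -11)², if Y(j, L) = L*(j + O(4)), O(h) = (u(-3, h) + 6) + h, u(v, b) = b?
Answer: 81796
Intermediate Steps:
O(h) = 6 + 2*h (O(h) = (h + 6) + h = (6 + h) + h = 6 + 2*h)
Y(j, L) = L*(14 + j) (Y(j, L) = L*(j + (6 + 2*4)) = L*(j + (6 + 8)) = L*(j + 14) = L*(14 + j))
Y(12, -11)² = (-11*(14 + 12))² = (-11*26)² = (-286)² = 81796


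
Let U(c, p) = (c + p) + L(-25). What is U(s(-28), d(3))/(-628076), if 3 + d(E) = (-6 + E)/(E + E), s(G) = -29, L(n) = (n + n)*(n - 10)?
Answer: -3435/1256152 ≈ -0.0027345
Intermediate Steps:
L(n) = 2*n*(-10 + n) (L(n) = (2*n)*(-10 + n) = 2*n*(-10 + n))
d(E) = -3 + (-6 + E)/(2*E) (d(E) = -3 + (-6 + E)/(E + E) = -3 + (-6 + E)/((2*E)) = -3 + (-6 + E)*(1/(2*E)) = -3 + (-6 + E)/(2*E))
U(c, p) = 1750 + c + p (U(c, p) = (c + p) + 2*(-25)*(-10 - 25) = (c + p) + 2*(-25)*(-35) = (c + p) + 1750 = 1750 + c + p)
U(s(-28), d(3))/(-628076) = (1750 - 29 + (-5/2 - 3/3))/(-628076) = (1750 - 29 + (-5/2 - 3*1/3))*(-1/628076) = (1750 - 29 + (-5/2 - 1))*(-1/628076) = (1750 - 29 - 7/2)*(-1/628076) = (3435/2)*(-1/628076) = -3435/1256152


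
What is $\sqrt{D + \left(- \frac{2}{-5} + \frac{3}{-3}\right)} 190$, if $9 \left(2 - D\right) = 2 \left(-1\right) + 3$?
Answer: $\frac{38 \sqrt{290}}{3} \approx 215.71$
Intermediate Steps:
$D = \frac{17}{9}$ ($D = 2 - \frac{2 \left(-1\right) + 3}{9} = 2 - \frac{-2 + 3}{9} = 2 - \frac{1}{9} = \frac{17}{9} \approx 1.8889$)
$\sqrt{D + \left(- \frac{2}{-5} + \frac{3}{-3}\right)} 190 = \sqrt{\frac{17}{9} + \left(- \frac{2}{-5} + \frac{3}{-3}\right)} 190 = \sqrt{\frac{17}{9} + \left(\left(-2\right) \left(- \frac{1}{5}\right) + 3 \left(- \frac{1}{3}\right)\right)} 190 = \sqrt{\frac{17}{9} + \left(\frac{2}{5} - 1\right)} 190 = \sqrt{\frac{17}{9} - \frac{3}{5}} \cdot 190 = \sqrt{\frac{58}{45}} \cdot 190 = \frac{\sqrt{290}}{15} \cdot 190 = \frac{38 \sqrt{290}}{3}$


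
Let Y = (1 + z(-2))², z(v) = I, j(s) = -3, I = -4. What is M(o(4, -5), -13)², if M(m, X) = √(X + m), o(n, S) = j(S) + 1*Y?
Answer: -7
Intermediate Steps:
z(v) = -4
Y = 9 (Y = (1 - 4)² = (-3)² = 9)
o(n, S) = 6 (o(n, S) = -3 + 1*9 = -3 + 9 = 6)
M(o(4, -5), -13)² = (√(-13 + 6))² = (√(-7))² = (I*√7)² = -7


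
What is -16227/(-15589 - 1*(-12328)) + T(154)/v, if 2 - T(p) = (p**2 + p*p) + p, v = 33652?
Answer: 32574965/9144931 ≈ 3.5621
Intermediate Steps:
T(p) = 2 - p - 2*p**2 (T(p) = 2 - ((p**2 + p*p) + p) = 2 - ((p**2 + p**2) + p) = 2 - (2*p**2 + p) = 2 - (p + 2*p**2) = 2 + (-p - 2*p**2) = 2 - p - 2*p**2)
-16227/(-15589 - 1*(-12328)) + T(154)/v = -16227/(-15589 - 1*(-12328)) + (2 - 1*154 - 2*154**2)/33652 = -16227/(-15589 + 12328) + (2 - 154 - 2*23716)*(1/33652) = -16227/(-3261) + (2 - 154 - 47432)*(1/33652) = -16227*(-1/3261) - 47584*1/33652 = 5409/1087 - 11896/8413 = 32574965/9144931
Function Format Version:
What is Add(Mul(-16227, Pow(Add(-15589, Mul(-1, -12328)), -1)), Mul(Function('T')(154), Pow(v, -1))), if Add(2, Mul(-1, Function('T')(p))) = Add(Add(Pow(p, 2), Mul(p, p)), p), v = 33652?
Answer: Rational(32574965, 9144931) ≈ 3.5621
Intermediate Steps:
Function('T')(p) = Add(2, Mul(-1, p), Mul(-2, Pow(p, 2))) (Function('T')(p) = Add(2, Mul(-1, Add(Add(Pow(p, 2), Mul(p, p)), p))) = Add(2, Mul(-1, Add(Add(Pow(p, 2), Pow(p, 2)), p))) = Add(2, Mul(-1, Add(Mul(2, Pow(p, 2)), p))) = Add(2, Mul(-1, Add(p, Mul(2, Pow(p, 2))))) = Add(2, Add(Mul(-1, p), Mul(-2, Pow(p, 2)))) = Add(2, Mul(-1, p), Mul(-2, Pow(p, 2))))
Add(Mul(-16227, Pow(Add(-15589, Mul(-1, -12328)), -1)), Mul(Function('T')(154), Pow(v, -1))) = Add(Mul(-16227, Pow(Add(-15589, Mul(-1, -12328)), -1)), Mul(Add(2, Mul(-1, 154), Mul(-2, Pow(154, 2))), Pow(33652, -1))) = Add(Mul(-16227, Pow(Add(-15589, 12328), -1)), Mul(Add(2, -154, Mul(-2, 23716)), Rational(1, 33652))) = Add(Mul(-16227, Pow(-3261, -1)), Mul(Add(2, -154, -47432), Rational(1, 33652))) = Add(Mul(-16227, Rational(-1, 3261)), Mul(-47584, Rational(1, 33652))) = Add(Rational(5409, 1087), Rational(-11896, 8413)) = Rational(32574965, 9144931)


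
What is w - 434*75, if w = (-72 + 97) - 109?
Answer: -32634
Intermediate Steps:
w = -84 (w = 25 - 109 = -84)
w - 434*75 = -84 - 434*75 = -84 - 32550 = -32634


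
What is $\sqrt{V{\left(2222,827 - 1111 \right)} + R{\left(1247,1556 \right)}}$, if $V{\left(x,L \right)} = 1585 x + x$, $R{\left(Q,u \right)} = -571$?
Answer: $\sqrt{3523521} \approx 1877.1$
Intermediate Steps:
$V{\left(x,L \right)} = 1586 x$
$\sqrt{V{\left(2222,827 - 1111 \right)} + R{\left(1247,1556 \right)}} = \sqrt{1586 \cdot 2222 - 571} = \sqrt{3524092 - 571} = \sqrt{3523521}$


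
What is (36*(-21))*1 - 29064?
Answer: -29820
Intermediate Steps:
(36*(-21))*1 - 29064 = -756*1 - 29064 = -756 - 29064 = -29820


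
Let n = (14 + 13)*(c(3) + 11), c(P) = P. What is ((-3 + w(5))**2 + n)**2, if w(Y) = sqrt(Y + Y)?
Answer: 157969 - 4764*sqrt(10) ≈ 1.4290e+5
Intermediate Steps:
w(Y) = sqrt(2)*sqrt(Y) (w(Y) = sqrt(2*Y) = sqrt(2)*sqrt(Y))
n = 378 (n = (14 + 13)*(3 + 11) = 27*14 = 378)
((-3 + w(5))**2 + n)**2 = ((-3 + sqrt(2)*sqrt(5))**2 + 378)**2 = ((-3 + sqrt(10))**2 + 378)**2 = (378 + (-3 + sqrt(10))**2)**2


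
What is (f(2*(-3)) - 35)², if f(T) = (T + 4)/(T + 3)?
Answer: 10609/9 ≈ 1178.8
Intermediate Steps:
f(T) = (4 + T)/(3 + T)
(f(2*(-3)) - 35)² = ((4 + 2*(-3))/(3 + 2*(-3)) - 35)² = ((4 - 6)/(3 - 6) - 35)² = (-2/(-3) - 35)² = (-⅓*(-2) - 35)² = (⅔ - 35)² = (-103/3)² = 10609/9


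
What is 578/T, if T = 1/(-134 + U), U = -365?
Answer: -288422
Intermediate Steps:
T = -1/499 (T = 1/(-134 - 365) = 1/(-499) = -1/499 ≈ -0.0020040)
578/T = 578/(-1/499) = 578*(-499) = -288422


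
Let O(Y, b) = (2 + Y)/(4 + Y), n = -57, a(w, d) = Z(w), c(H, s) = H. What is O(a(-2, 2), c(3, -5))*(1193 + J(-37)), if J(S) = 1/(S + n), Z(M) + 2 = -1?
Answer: -112141/94 ≈ -1193.0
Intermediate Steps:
Z(M) = -3 (Z(M) = -2 - 1 = -3)
a(w, d) = -3
O(Y, b) = (2 + Y)/(4 + Y)
J(S) = 1/(-57 + S) (J(S) = 1/(S - 57) = 1/(-57 + S))
O(a(-2, 2), c(3, -5))*(1193 + J(-37)) = ((2 - 3)/(4 - 3))*(1193 + 1/(-57 - 37)) = (-1/1)*(1193 + 1/(-94)) = (1*(-1))*(1193 - 1/94) = -1*112141/94 = -112141/94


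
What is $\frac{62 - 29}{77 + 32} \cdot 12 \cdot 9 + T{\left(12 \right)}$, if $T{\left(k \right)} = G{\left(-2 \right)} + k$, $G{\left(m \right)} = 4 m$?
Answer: $\frac{4000}{109} \approx 36.697$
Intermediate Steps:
$T{\left(k \right)} = -8 + k$ ($T{\left(k \right)} = 4 \left(-2\right) + k = -8 + k$)
$\frac{62 - 29}{77 + 32} \cdot 12 \cdot 9 + T{\left(12 \right)} = \frac{62 - 29}{77 + 32} \cdot 12 \cdot 9 + \left(-8 + 12\right) = \frac{33}{109} \cdot 108 + 4 = \frac{3564}{109} + 4 = \frac{4000}{109}$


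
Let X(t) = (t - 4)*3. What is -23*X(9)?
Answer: -345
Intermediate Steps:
X(t) = -12 + 3*t (X(t) = (-4 + t)*3 = -12 + 3*t)
-23*X(9) = -23*(-12 + 3*9) = -23*(-12 + 27) = -23*15 = -345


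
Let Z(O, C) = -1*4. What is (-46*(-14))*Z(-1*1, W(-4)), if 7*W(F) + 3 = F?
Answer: -2576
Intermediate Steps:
W(F) = -3/7 + F/7
Z(O, C) = -4
(-46*(-14))*Z(-1*1, W(-4)) = -46*(-14)*(-4) = 644*(-4) = -2576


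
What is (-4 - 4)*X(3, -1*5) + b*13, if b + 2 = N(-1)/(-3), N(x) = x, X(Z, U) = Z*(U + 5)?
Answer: -65/3 ≈ -21.667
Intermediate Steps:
X(Z, U) = Z*(5 + U)
b = -5/3 (b = -2 - 1/(-3) = -2 - 1*(-⅓) = -2 + ⅓ = -5/3 ≈ -1.6667)
(-4 - 4)*X(3, -1*5) + b*13 = (-4 - 4)*(3*(5 - 1*5)) - 5/3*13 = -24*(5 - 5) - 65/3 = -24*0 - 65/3 = -8*0 - 65/3 = 0 - 65/3 = -65/3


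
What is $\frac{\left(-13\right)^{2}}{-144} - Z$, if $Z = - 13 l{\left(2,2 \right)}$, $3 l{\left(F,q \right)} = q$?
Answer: $\frac{1079}{144} \approx 7.4931$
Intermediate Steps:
$l{\left(F,q \right)} = \frac{q}{3}$
$Z = - \frac{26}{3}$ ($Z = - 13 \cdot \frac{1}{3} \cdot 2 = \left(-13\right) \frac{2}{3} = - \frac{26}{3} \approx -8.6667$)
$\frac{\left(-13\right)^{2}}{-144} - Z = \frac{\left(-13\right)^{2}}{-144} - - \frac{26}{3} = 169 \left(- \frac{1}{144}\right) + \frac{26}{3} = - \frac{169}{144} + \frac{26}{3} = \frac{1079}{144}$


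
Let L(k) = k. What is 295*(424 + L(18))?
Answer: 130390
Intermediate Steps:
295*(424 + L(18)) = 295*(424 + 18) = 295*442 = 130390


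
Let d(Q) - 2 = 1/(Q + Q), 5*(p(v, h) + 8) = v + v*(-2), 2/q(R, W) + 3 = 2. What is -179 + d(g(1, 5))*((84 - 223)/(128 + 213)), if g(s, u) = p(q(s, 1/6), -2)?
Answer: -4659397/25916 ≈ -179.79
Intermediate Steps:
q(R, W) = -2 (q(R, W) = 2/(-3 + 2) = 2/(-1) = 2*(-1) = -2)
p(v, h) = -8 - v/5 (p(v, h) = -8 + (v + v*(-2))/5 = -8 + (v - 2*v)/5 = -8 + (-v)/5 = -8 - v/5)
g(s, u) = -38/5 (g(s, u) = -8 - ⅕*(-2) = -8 + ⅖ = -38/5)
d(Q) = 2 + 1/(2*Q) (d(Q) = 2 + 1/(Q + Q) = 2 + 1/(2*Q))
-179 + d(g(1, 5))*((84 - 223)/(128 + 213)) = -179 + (2 + 1/(2*(-38/5)))*((84 - 223)/(128 + 213)) = -179 + (2 + (½)*(-5/38))*(-139/341) = -179 + (2 - 5/76)*(-139*1/341) = -179 + (147/76)*(-139/341) = -179 - 20433/25916 = -4659397/25916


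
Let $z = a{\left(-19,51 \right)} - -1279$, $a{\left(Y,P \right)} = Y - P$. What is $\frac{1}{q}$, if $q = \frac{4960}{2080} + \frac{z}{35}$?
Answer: $\frac{455}{16802} \approx 0.02708$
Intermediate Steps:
$z = 1209$ ($z = \left(-19 - 51\right) - -1279 = \left(-19 - 51\right) + 1279 = -70 + 1279 = 1209$)
$q = \frac{16802}{455}$ ($q = \frac{4960}{2080} + \frac{1209}{35} = 4960 \cdot \frac{1}{2080} + 1209 \cdot \frac{1}{35} = \frac{31}{13} + \frac{1209}{35} = \frac{16802}{455} \approx 36.927$)
$\frac{1}{q} = \frac{1}{\frac{16802}{455}} = \frac{455}{16802}$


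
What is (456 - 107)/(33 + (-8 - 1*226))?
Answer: -349/201 ≈ -1.7363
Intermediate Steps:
(456 - 107)/(33 + (-8 - 1*226)) = 349/(33 + (-8 - 226)) = 349/(33 - 234) = 349/(-201) = 349*(-1/201) = -349/201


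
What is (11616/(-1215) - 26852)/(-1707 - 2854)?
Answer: 10878932/1847205 ≈ 5.8894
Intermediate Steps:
(11616/(-1215) - 26852)/(-1707 - 2854) = (11616*(-1/1215) - 26852)/(-4561) = (-3872/405 - 26852)*(-1/4561) = -10878932/405*(-1/4561) = 10878932/1847205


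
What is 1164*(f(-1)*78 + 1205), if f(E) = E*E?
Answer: 1493412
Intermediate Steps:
f(E) = E²
1164*(f(-1)*78 + 1205) = 1164*((-1)²*78 + 1205) = 1164*(1*78 + 1205) = 1164*(78 + 1205) = 1164*1283 = 1493412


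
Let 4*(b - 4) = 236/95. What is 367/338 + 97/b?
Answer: 3275783/148382 ≈ 22.077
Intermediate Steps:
b = 439/95 (b = 4 + (236/95)/4 = 4 + (236*(1/95))/4 = 4 + (1/4)*(236/95) = 4 + 59/95 = 439/95 ≈ 4.6211)
367/338 + 97/b = 367/338 + 97/(439/95) = 367*(1/338) + 97*(95/439) = 367/338 + 9215/439 = 3275783/148382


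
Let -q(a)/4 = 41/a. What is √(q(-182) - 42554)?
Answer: 2*I*√88095553/91 ≈ 206.28*I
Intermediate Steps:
q(a) = -164/a
√(q(-182) - 42554) = √(-164/(-182) - 42554) = √(-164*(-1/182) - 42554) = √(82/91 - 42554) = √(-3872332/91) = 2*I*√88095553/91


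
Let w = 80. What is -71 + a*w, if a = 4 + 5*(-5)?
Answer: -1751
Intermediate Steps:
a = -21 (a = 4 - 25 = -21)
-71 + a*w = -71 - 21*80 = -71 - 1680 = -1751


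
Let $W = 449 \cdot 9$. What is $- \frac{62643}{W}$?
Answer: $- \frac{20881}{1347} \approx -15.502$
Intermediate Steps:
$W = 4041$
$- \frac{62643}{W} = - \frac{62643}{4041} = \left(-62643\right) \frac{1}{4041} = - \frac{20881}{1347}$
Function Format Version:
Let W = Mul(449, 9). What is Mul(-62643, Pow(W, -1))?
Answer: Rational(-20881, 1347) ≈ -15.502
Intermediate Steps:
W = 4041
Mul(-62643, Pow(W, -1)) = Mul(-62643, Pow(4041, -1)) = Mul(-62643, Rational(1, 4041)) = Rational(-20881, 1347)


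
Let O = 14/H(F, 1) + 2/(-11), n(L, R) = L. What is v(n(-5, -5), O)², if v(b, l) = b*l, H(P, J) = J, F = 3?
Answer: 577600/121 ≈ 4773.6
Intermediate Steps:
O = 152/11 (O = 14/1 + 2/(-11) = 14*1 + 2*(-1/11) = 14 - 2/11 = 152/11 ≈ 13.818)
v(n(-5, -5), O)² = (-5*152/11)² = (-760/11)² = 577600/121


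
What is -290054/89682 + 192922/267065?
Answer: -30080820353/11975461665 ≈ -2.5119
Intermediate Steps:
-290054/89682 + 192922/267065 = -290054*1/89682 + 192922*(1/267065) = -145027/44841 + 192922/267065 = -30080820353/11975461665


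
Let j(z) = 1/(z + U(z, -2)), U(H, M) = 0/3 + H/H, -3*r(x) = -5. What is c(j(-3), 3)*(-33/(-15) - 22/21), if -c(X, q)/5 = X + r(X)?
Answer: -121/18 ≈ -6.7222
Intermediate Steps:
r(x) = 5/3 (r(x) = -1/3*(-5) = 5/3)
U(H, M) = 1 (U(H, M) = 0*(1/3) + 1 = 0 + 1 = 1)
j(z) = 1/(1 + z) (j(z) = 1/(z + 1) = 1/(1 + z))
c(X, q) = -25/3 - 5*X (c(X, q) = -5*(X + 5/3) = -5*(5/3 + X) = -25/3 - 5*X)
c(j(-3), 3)*(-33/(-15) - 22/21) = (-25/3 - 5/(1 - 3))*(-33/(-15) - 22/21) = (-25/3 - 5/(-2))*(-33*(-1/15) - 22*1/21) = (-25/3 - 5*(-1/2))*(11/5 - 22/21) = (-25/3 + 5/2)*(121/105) = -35/6*121/105 = -121/18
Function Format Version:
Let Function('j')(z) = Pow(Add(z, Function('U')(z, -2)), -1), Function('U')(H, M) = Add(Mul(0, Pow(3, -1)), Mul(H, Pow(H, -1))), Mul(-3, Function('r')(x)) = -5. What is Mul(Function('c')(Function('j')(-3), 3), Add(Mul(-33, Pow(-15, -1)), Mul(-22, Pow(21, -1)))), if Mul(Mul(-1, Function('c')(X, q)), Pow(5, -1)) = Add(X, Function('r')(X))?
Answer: Rational(-121, 18) ≈ -6.7222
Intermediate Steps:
Function('r')(x) = Rational(5, 3) (Function('r')(x) = Mul(Rational(-1, 3), -5) = Rational(5, 3))
Function('U')(H, M) = 1 (Function('U')(H, M) = Add(Mul(0, Rational(1, 3)), 1) = Add(0, 1) = 1)
Function('j')(z) = Pow(Add(1, z), -1) (Function('j')(z) = Pow(Add(z, 1), -1) = Pow(Add(1, z), -1))
Function('c')(X, q) = Add(Rational(-25, 3), Mul(-5, X)) (Function('c')(X, q) = Mul(-5, Add(X, Rational(5, 3))) = Mul(-5, Add(Rational(5, 3), X)) = Add(Rational(-25, 3), Mul(-5, X)))
Mul(Function('c')(Function('j')(-3), 3), Add(Mul(-33, Pow(-15, -1)), Mul(-22, Pow(21, -1)))) = Mul(Add(Rational(-25, 3), Mul(-5, Pow(Add(1, -3), -1))), Add(Mul(-33, Pow(-15, -1)), Mul(-22, Pow(21, -1)))) = Mul(Add(Rational(-25, 3), Mul(-5, Pow(-2, -1))), Add(Mul(-33, Rational(-1, 15)), Mul(-22, Rational(1, 21)))) = Mul(Add(Rational(-25, 3), Mul(-5, Rational(-1, 2))), Add(Rational(11, 5), Rational(-22, 21))) = Mul(Add(Rational(-25, 3), Rational(5, 2)), Rational(121, 105)) = Mul(Rational(-35, 6), Rational(121, 105)) = Rational(-121, 18)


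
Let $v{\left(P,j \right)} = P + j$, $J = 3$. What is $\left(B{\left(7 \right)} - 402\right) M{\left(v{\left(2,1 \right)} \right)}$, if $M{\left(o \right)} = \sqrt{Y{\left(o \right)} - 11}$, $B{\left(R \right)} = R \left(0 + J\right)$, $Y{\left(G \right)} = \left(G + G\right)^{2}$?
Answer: $-1905$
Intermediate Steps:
$Y{\left(G \right)} = 4 G^{2}$ ($Y{\left(G \right)} = \left(2 G\right)^{2} = 4 G^{2}$)
$B{\left(R \right)} = 3 R$ ($B{\left(R \right)} = R \left(0 + 3\right) = R 3 = 3 R$)
$M{\left(o \right)} = \sqrt{-11 + 4 o^{2}}$ ($M{\left(o \right)} = \sqrt{4 o^{2} - 11} = \sqrt{-11 + 4 o^{2}}$)
$\left(B{\left(7 \right)} - 402\right) M{\left(v{\left(2,1 \right)} \right)} = \left(3 \cdot 7 - 402\right) \sqrt{-11 + 4 \left(2 + 1\right)^{2}} = \left(21 - 402\right) \sqrt{-11 + 4 \cdot 3^{2}} = - 381 \sqrt{-11 + 4 \cdot 9} = - 381 \sqrt{-11 + 36} = - 381 \sqrt{25} = \left(-381\right) 5 = -1905$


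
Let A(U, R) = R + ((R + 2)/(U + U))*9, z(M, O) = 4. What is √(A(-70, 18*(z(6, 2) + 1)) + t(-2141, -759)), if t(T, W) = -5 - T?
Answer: √2719605/35 ≈ 47.118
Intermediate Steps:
A(U, R) = R + 9*(2 + R)/(2*U) (A(U, R) = R + ((2 + R)/((2*U)))*9 = R + ((2 + R)*(1/(2*U)))*9 = R + ((2 + R)/(2*U))*9 = R + 9*(2 + R)/(2*U))
√(A(-70, 18*(z(6, 2) + 1)) + t(-2141, -759)) = √((9 + 9*(18*(4 + 1))/2 + (18*(4 + 1))*(-70))/(-70) + (-5 - 1*(-2141))) = √(-(9 + 9*(18*5)/2 + (18*5)*(-70))/70 + (-5 + 2141)) = √(-(9 + (9/2)*90 + 90*(-70))/70 + 2136) = √(-(9 + 405 - 6300)/70 + 2136) = √(-1/70*(-5886) + 2136) = √(2943/35 + 2136) = √(77703/35) = √2719605/35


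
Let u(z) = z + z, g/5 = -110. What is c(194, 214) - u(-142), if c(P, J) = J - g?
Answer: 1048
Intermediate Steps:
g = -550 (g = 5*(-110) = -550)
u(z) = 2*z
c(P, J) = 550 + J (c(P, J) = J - 1*(-550) = J + 550 = 550 + J)
c(194, 214) - u(-142) = (550 + 214) - 2*(-142) = 764 - 1*(-284) = 764 + 284 = 1048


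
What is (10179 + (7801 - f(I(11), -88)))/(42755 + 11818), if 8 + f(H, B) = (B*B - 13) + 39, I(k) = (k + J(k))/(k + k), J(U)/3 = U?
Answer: 3406/18191 ≈ 0.18724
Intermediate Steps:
J(U) = 3*U
I(k) = 2 (I(k) = (k + 3*k)/(k + k) = (4*k)/((2*k)) = (4*k)*(1/(2*k)) = 2)
f(H, B) = 18 + B² (f(H, B) = -8 + ((B*B - 13) + 39) = -8 + ((B² - 13) + 39) = -8 + ((-13 + B²) + 39) = -8 + (26 + B²) = 18 + B²)
(10179 + (7801 - f(I(11), -88)))/(42755 + 11818) = (10179 + (7801 - (18 + (-88)²)))/(42755 + 11818) = (10179 + (7801 - (18 + 7744)))/54573 = (10179 + (7801 - 1*7762))*(1/54573) = (10179 + (7801 - 7762))*(1/54573) = (10179 + 39)*(1/54573) = 10218*(1/54573) = 3406/18191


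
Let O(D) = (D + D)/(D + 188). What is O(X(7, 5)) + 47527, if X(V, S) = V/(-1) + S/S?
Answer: 4324951/91 ≈ 47527.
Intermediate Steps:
X(V, S) = 1 - V (X(V, S) = V*(-1) + 1 = -V + 1 = 1 - V)
O(D) = 2*D/(188 + D) (O(D) = (2*D)/(188 + D) = 2*D/(188 + D))
O(X(7, 5)) + 47527 = 2*(1 - 1*7)/(188 + (1 - 1*7)) + 47527 = 2*(1 - 7)/(188 + (1 - 7)) + 47527 = 2*(-6)/(188 - 6) + 47527 = 2*(-6)/182 + 47527 = 2*(-6)*(1/182) + 47527 = -6/91 + 47527 = 4324951/91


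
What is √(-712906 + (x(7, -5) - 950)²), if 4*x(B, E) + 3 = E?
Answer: √193398 ≈ 439.77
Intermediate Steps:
x(B, E) = -¾ + E/4
√(-712906 + (x(7, -5) - 950)²) = √(-712906 + ((-¾ + (¼)*(-5)) - 950)²) = √(-712906 + ((-¾ - 5/4) - 950)²) = √(-712906 + (-2 - 950)²) = √(-712906 + (-952)²) = √(-712906 + 906304) = √193398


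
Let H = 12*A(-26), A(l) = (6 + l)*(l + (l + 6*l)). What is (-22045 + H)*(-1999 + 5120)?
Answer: 86997875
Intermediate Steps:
A(l) = 8*l*(6 + l) (A(l) = (6 + l)*(l + 7*l) = (6 + l)*(8*l) = 8*l*(6 + l))
H = 49920 (H = 12*(8*(-26)*(6 - 26)) = 12*(8*(-26)*(-20)) = 12*4160 = 49920)
(-22045 + H)*(-1999 + 5120) = (-22045 + 49920)*(-1999 + 5120) = 27875*3121 = 86997875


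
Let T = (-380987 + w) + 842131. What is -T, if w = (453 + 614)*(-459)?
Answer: 28609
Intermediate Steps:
w = -489753 (w = 1067*(-459) = -489753)
T = -28609 (T = (-380987 - 489753) + 842131 = -870740 + 842131 = -28609)
-T = -1*(-28609) = 28609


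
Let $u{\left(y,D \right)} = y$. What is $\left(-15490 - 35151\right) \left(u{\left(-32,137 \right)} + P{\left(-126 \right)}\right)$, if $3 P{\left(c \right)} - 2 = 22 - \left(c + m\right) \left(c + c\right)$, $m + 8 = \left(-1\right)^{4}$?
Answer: $566976636$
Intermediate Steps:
$m = -7$ ($m = -8 + \left(-1\right)^{4} = -8 + 1 = -7$)
$P{\left(c \right)} = 8 - \frac{2 c \left(-7 + c\right)}{3}$ ($P{\left(c \right)} = \frac{2}{3} + \frac{22 - \left(c - 7\right) \left(c + c\right)}{3} = \frac{2}{3} + \frac{22 - \left(-7 + c\right) 2 c}{3} = \frac{2}{3} + \frac{22 - 2 c \left(-7 + c\right)}{3} = \frac{2}{3} - \left(- \frac{22}{3} + \frac{2 c \left(-7 + c\right)}{3}\right) = 8 - \frac{2 c \left(-7 + c\right)}{3}$)
$\left(-15490 - 35151\right) \left(u{\left(-32,137 \right)} + P{\left(-126 \right)}\right) = \left(-15490 - 35151\right) \left(-32 + \left(8 - \frac{2 \left(-126\right)^{2}}{3} + \frac{14}{3} \left(-126\right)\right)\right) = - 50641 \left(-32 - 11164\right) = \left(-50641\right) \left(-11196\right) = 566976636$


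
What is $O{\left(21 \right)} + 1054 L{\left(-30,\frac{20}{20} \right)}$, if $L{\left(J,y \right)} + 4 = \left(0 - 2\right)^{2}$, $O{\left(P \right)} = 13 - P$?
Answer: $-8$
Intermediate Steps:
$L{\left(J,y \right)} = 0$ ($L{\left(J,y \right)} = -4 + \left(0 - 2\right)^{2} = -4 + \left(-2\right)^{2} = -4 + 4 = 0$)
$O{\left(21 \right)} + 1054 L{\left(-30,\frac{20}{20} \right)} = \left(13 - 21\right) + 1054 \cdot 0 = \left(13 - 21\right) + 0 = -8 + 0 = -8$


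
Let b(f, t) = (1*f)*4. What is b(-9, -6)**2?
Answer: 1296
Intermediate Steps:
b(f, t) = 4*f (b(f, t) = f*4 = 4*f)
b(-9, -6)**2 = (4*(-9))**2 = (-36)**2 = 1296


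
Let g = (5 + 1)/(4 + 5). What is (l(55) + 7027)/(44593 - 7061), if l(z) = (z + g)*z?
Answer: 15133/56298 ≈ 0.26880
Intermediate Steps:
g = ⅔ (g = 6/9 = 6*(⅑) = ⅔ ≈ 0.66667)
l(z) = z*(⅔ + z) (l(z) = (z + ⅔)*z = (⅔ + z)*z = z*(⅔ + z))
(l(55) + 7027)/(44593 - 7061) = ((⅓)*55*(2 + 3*55) + 7027)/(44593 - 7061) = ((⅓)*55*(2 + 165) + 7027)/37532 = ((⅓)*55*167 + 7027)*(1/37532) = (9185/3 + 7027)*(1/37532) = (30266/3)*(1/37532) = 15133/56298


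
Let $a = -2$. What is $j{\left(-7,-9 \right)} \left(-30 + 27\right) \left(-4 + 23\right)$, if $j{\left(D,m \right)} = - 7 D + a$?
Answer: $-2679$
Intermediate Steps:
$j{\left(D,m \right)} = -2 - 7 D$ ($j{\left(D,m \right)} = - 7 D - 2 = -2 - 7 D$)
$j{\left(-7,-9 \right)} \left(-30 + 27\right) \left(-4 + 23\right) = \left(-2 - -49\right) \left(-30 + 27\right) \left(-4 + 23\right) = \left(-2 + 49\right) \left(\left(-3\right) 19\right) = 47 \left(-57\right) = -2679$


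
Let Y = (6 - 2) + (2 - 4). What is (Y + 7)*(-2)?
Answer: -18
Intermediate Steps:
Y = 2 (Y = 4 - 2 = 2)
(Y + 7)*(-2) = (2 + 7)*(-2) = 9*(-2) = -18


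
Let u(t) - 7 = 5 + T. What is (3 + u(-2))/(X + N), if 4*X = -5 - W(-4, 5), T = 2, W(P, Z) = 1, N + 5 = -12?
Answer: -34/37 ≈ -0.91892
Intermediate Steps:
N = -17 (N = -5 - 12 = -17)
X = -3/2 (X = (-5 - 1*1)/4 = (-5 - 1)/4 = (1/4)*(-6) = -3/2 ≈ -1.5000)
u(t) = 14 (u(t) = 7 + (5 + 2) = 7 + 7 = 14)
(3 + u(-2))/(X + N) = (3 + 14)/(-3/2 - 17) = 17/(-37/2) = -2/37*17 = -34/37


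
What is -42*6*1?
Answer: -252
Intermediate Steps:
-42*6*1 = -252*1 = -252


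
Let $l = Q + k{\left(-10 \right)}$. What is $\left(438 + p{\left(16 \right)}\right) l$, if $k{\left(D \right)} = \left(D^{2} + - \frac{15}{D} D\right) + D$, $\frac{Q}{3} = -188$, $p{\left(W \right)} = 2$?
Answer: $-215160$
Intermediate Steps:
$Q = -564$ ($Q = 3 \left(-188\right) = -564$)
$k{\left(D \right)} = -15 + D + D^{2}$ ($k{\left(D \right)} = \left(D^{2} - 15\right) + D = \left(-15 + D^{2}\right) + D = -15 + D + D^{2}$)
$l = -489$ ($l = -564 - \left(25 - 100\right) = -564 - -75 = -564 + 75 = -489$)
$\left(438 + p{\left(16 \right)}\right) l = \left(438 + 2\right) \left(-489\right) = 440 \left(-489\right) = -215160$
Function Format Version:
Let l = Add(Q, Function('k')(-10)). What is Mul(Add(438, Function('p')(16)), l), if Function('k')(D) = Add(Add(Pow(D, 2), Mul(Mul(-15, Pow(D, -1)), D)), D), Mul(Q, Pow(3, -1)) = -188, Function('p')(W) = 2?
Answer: -215160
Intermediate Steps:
Q = -564 (Q = Mul(3, -188) = -564)
Function('k')(D) = Add(-15, D, Pow(D, 2)) (Function('k')(D) = Add(Add(Pow(D, 2), -15), D) = Add(Add(-15, Pow(D, 2)), D) = Add(-15, D, Pow(D, 2)))
l = -489 (l = Add(-564, Add(-15, -10, Pow(-10, 2))) = Add(-564, Add(-15, -10, 100)) = Add(-564, 75) = -489)
Mul(Add(438, Function('p')(16)), l) = Mul(Add(438, 2), -489) = Mul(440, -489) = -215160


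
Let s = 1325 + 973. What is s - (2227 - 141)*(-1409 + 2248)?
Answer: -1747856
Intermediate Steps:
s = 2298
s - (2227 - 141)*(-1409 + 2248) = 2298 - (2227 - 141)*(-1409 + 2248) = 2298 - 2086*839 = 2298 - 1*1750154 = 2298 - 1750154 = -1747856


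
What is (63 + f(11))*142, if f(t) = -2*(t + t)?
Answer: 2698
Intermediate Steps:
f(t) = -4*t
(63 + f(11))*142 = (63 - 4*11)*142 = (63 - 44)*142 = 19*142 = 2698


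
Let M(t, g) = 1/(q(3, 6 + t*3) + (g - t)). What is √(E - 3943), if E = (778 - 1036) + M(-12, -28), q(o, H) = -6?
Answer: I*√2033306/22 ≈ 64.815*I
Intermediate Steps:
M(t, g) = 1/(-6 + g - t) (M(t, g) = 1/(-6 + (g - t)) = 1/(-6 + g - t))
E = -5677/22 (E = (778 - 1036) - 1/(6 - 12 - 1*(-28)) = -258 - 1/(6 - 12 + 28) = -258 - 1/22 = -5677/22 ≈ -258.05)
√(E - 3943) = √(-5677/22 - 3943) = √(-92423/22) = I*√2033306/22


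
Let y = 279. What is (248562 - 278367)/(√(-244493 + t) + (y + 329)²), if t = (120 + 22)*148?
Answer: -11017835520/136651696373 + 29805*I*√223477/136651696373 ≈ -0.080627 + 0.00010311*I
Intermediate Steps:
t = 21016 (t = 142*148 = 21016)
(248562 - 278367)/(√(-244493 + t) + (y + 329)²) = (248562 - 278367)/(√(-244493 + 21016) + (279 + 329)²) = -29805/(√(-223477) + 608²) = -29805/(I*√223477 + 369664) = -29805/(369664 + I*√223477)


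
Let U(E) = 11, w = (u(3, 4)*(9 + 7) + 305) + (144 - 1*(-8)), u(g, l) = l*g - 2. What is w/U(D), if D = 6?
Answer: 617/11 ≈ 56.091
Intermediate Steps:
u(g, l) = -2 + g*l (u(g, l) = g*l - 2 = -2 + g*l)
w = 617 (w = ((-2 + 3*4)*(9 + 7) + 305) + (144 - 1*(-8)) = ((-2 + 12)*16 + 305) + (144 + 8) = (10*16 + 305) + 152 = (160 + 305) + 152 = 465 + 152 = 617)
w/U(D) = 617/11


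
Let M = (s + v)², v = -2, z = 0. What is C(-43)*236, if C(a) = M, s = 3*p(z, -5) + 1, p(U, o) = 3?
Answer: 15104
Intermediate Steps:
s = 10 (s = 3*3 + 1 = 9 + 1 = 10)
M = 64 (M = (10 - 2)² = 8² = 64)
C(a) = 64
C(-43)*236 = 64*236 = 15104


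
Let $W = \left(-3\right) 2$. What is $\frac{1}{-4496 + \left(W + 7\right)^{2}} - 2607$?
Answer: $- \frac{11718466}{4495} \approx -2607.0$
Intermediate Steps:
$W = -6$
$\frac{1}{-4496 + \left(W + 7\right)^{2}} - 2607 = \frac{1}{-4496 + \left(-6 + 7\right)^{2}} - 2607 = \frac{1}{-4496 + 1^{2}} - 2607 = \frac{1}{-4496 + 1} - 2607 = \frac{1}{-4495} - 2607 = - \frac{1}{4495} - 2607 = - \frac{11718466}{4495}$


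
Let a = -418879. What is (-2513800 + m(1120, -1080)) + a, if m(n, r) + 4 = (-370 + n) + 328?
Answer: -2931605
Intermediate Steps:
m(n, r) = -46 + n (m(n, r) = -4 + ((-370 + n) + 328) = -4 + (-42 + n) = -46 + n)
(-2513800 + m(1120, -1080)) + a = (-2513800 + (-46 + 1120)) - 418879 = (-2513800 + 1074) - 418879 = -2512726 - 418879 = -2931605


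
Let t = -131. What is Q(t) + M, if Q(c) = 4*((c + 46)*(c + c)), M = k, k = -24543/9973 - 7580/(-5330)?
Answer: 473508927835/5315609 ≈ 89079.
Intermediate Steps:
k = -5521885/5315609 (k = -24543*1/9973 - 7580*(-1/5330) = -24543/9973 + 758/533 = -5521885/5315609 ≈ -1.0388)
M = -5521885/5315609 ≈ -1.0388
Q(c) = 8*c*(46 + c) (Q(c) = 4*((46 + c)*(2*c)) = 4*(2*c*(46 + c)) = 8*c*(46 + c))
Q(t) + M = 8*(-131)*(46 - 131) - 5521885/5315609 = 8*(-131)*(-85) - 5521885/5315609 = 89080 - 5521885/5315609 = 473508927835/5315609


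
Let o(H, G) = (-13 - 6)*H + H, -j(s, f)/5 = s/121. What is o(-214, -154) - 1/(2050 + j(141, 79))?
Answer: 952772819/247345 ≈ 3852.0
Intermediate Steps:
j(s, f) = -5*s/121
o(H, G) = -18*H (o(H, G) = -19*H + H = -18*H)
o(-214, -154) - 1/(2050 + j(141, 79)) = -18*(-214) - 1/(2050 - 5/121*141) = 3852 - 1/(2050 - 705/121) = 3852 - 1/247345/121 = 3852 - 1*121/247345 = 3852 - 121/247345 = 952772819/247345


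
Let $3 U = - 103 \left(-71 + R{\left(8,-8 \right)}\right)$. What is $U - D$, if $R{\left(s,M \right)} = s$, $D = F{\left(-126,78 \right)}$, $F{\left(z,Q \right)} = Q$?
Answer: $2085$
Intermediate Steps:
$D = 78$
$U = 2163$ ($U = \frac{\left(-103\right) \left(-71 + 8\right)}{3} = \frac{\left(-103\right) \left(-63\right)}{3} = \frac{1}{3} \cdot 6489 = 2163$)
$U - D = 2163 - 78 = 2085$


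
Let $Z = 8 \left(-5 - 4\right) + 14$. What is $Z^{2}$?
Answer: $3364$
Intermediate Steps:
$Z = -58$ ($Z = 8 \left(-9\right) + 14 = -72 + 14 = -58$)
$Z^{2} = \left(-58\right)^{2} = 3364$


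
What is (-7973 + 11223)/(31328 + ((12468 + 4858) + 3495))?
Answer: 3250/52149 ≈ 0.062321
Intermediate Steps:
(-7973 + 11223)/(31328 + ((12468 + 4858) + 3495)) = 3250/(31328 + (17326 + 3495)) = 3250/(31328 + 20821) = 3250/52149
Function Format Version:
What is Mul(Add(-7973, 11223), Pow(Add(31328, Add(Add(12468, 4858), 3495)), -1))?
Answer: Rational(3250, 52149) ≈ 0.062321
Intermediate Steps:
Mul(Add(-7973, 11223), Pow(Add(31328, Add(Add(12468, 4858), 3495)), -1)) = Mul(3250, Pow(Add(31328, Add(17326, 3495)), -1)) = Mul(3250, Pow(Add(31328, 20821), -1)) = Mul(3250, Pow(52149, -1)) = Mul(3250, Rational(1, 52149)) = Rational(3250, 52149)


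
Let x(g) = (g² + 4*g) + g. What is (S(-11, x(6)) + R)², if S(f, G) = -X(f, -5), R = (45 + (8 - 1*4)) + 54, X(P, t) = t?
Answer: 11664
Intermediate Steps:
x(g) = g² + 5*g
R = 103 (R = (45 + (8 - 4)) + 54 = (45 + 4) + 54 = 49 + 54 = 103)
S(f, G) = 5 (S(f, G) = -1*(-5) = 5)
(S(-11, x(6)) + R)² = (5 + 103)² = 108² = 11664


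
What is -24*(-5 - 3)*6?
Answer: 1152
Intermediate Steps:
-24*(-5 - 3)*6 = -(-192)*6 = -24*(-48) = 1152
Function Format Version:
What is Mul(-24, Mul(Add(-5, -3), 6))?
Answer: 1152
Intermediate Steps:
Mul(-24, Mul(Add(-5, -3), 6)) = Mul(-24, Mul(-8, 6)) = Mul(-24, -48) = 1152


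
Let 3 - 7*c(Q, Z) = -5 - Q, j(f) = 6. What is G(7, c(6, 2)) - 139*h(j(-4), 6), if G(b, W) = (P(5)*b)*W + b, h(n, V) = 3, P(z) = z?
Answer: -340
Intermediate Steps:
c(Q, Z) = 8/7 + Q/7 (c(Q, Z) = 3/7 - (-5 - Q)/7 = 3/7 + (5/7 + Q/7) = 8/7 + Q/7)
G(b, W) = b + 5*W*b (G(b, W) = (5*b)*W + b = 5*W*b + b = b + 5*W*b)
G(7, c(6, 2)) - 139*h(j(-4), 6) = 7*(1 + 5*(8/7 + (1/7)*6)) - 139*3 = 7*(1 + 5*(8/7 + 6/7)) - 417 = 7*(1 + 5*2) - 417 = 7*(1 + 10) - 417 = 7*11 - 417 = 77 - 417 = -340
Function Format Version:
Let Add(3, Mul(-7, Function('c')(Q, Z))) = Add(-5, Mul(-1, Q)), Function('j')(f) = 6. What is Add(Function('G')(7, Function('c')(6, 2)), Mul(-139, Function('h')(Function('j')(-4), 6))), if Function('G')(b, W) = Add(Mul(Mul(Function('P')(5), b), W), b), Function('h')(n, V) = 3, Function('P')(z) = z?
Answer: -340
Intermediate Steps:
Function('c')(Q, Z) = Add(Rational(8, 7), Mul(Rational(1, 7), Q)) (Function('c')(Q, Z) = Add(Rational(3, 7), Mul(Rational(-1, 7), Add(-5, Mul(-1, Q)))) = Add(Rational(3, 7), Add(Rational(5, 7), Mul(Rational(1, 7), Q))) = Add(Rational(8, 7), Mul(Rational(1, 7), Q)))
Function('G')(b, W) = Add(b, Mul(5, W, b)) (Function('G')(b, W) = Add(Mul(Mul(5, b), W), b) = Add(Mul(5, W, b), b) = Add(b, Mul(5, W, b)))
Add(Function('G')(7, Function('c')(6, 2)), Mul(-139, Function('h')(Function('j')(-4), 6))) = Add(Mul(7, Add(1, Mul(5, Add(Rational(8, 7), Mul(Rational(1, 7), 6))))), Mul(-139, 3)) = Add(Mul(7, Add(1, Mul(5, Add(Rational(8, 7), Rational(6, 7))))), -417) = Add(Mul(7, Add(1, Mul(5, 2))), -417) = Add(Mul(7, Add(1, 10)), -417) = Add(Mul(7, 11), -417) = Add(77, -417) = -340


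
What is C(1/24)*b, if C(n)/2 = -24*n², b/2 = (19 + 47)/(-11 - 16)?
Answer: 11/27 ≈ 0.40741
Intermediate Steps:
b = -44/9 (b = 2*((19 + 47)/(-11 - 16)) = 2*(66/(-27)) = 2*(66*(-1/27)) = 2*(-22/9) = -44/9 ≈ -4.8889)
C(n) = -48*n² (C(n) = 2*(-24*n²) = -48*n²)
C(1/24)*b = -48*(1/24)²*(-44/9) = -48*1/576*(-44/9) = -1/12*(-44/9) = 11/27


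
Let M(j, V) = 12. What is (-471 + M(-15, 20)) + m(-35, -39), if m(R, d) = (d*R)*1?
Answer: 906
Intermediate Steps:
m(R, d) = R*d (m(R, d) = (R*d)*1 = R*d)
(-471 + M(-15, 20)) + m(-35, -39) = (-471 + 12) - 35*(-39) = -459 + 1365 = 906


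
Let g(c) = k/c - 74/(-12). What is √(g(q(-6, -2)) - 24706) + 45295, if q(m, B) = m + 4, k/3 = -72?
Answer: 45295 + I*√885306/6 ≈ 45295.0 + 156.82*I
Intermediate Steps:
k = -216 (k = 3*(-72) = -216)
q(m, B) = 4 + m
g(c) = 37/6 - 216/c (g(c) = -216/c - 74/(-12) = -216/c - 74*(-1/12) = -216/c + 37/6 = 37/6 - 216/c)
√(g(q(-6, -2)) - 24706) + 45295 = √((37/6 - 216/(4 - 6)) - 24706) + 45295 = √((37/6 - 216/(-2)) - 24706) + 45295 = √((37/6 - 216*(-½)) - 24706) + 45295 = √((37/6 + 108) - 24706) + 45295 = √(685/6 - 24706) + 45295 = √(-147551/6) + 45295 = I*√885306/6 + 45295 = 45295 + I*√885306/6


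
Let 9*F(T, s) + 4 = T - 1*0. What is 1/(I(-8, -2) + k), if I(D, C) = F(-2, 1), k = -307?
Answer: -3/923 ≈ -0.0032503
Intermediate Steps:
F(T, s) = -4/9 + T/9 (F(T, s) = -4/9 + (T - 1*0)/9 = -4/9 + (T + 0)/9 = -4/9 + T/9)
I(D, C) = -2/3 (I(D, C) = -4/9 + (1/9)*(-2) = -4/9 - 2/9 = -2/3)
1/(I(-8, -2) + k) = 1/(-2/3 - 307) = 1/(-923/3) = -3/923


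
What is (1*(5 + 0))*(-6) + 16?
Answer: -14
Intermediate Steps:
(1*(5 + 0))*(-6) + 16 = (1*5)*(-6) + 16 = 5*(-6) + 16 = -30 + 16 = -14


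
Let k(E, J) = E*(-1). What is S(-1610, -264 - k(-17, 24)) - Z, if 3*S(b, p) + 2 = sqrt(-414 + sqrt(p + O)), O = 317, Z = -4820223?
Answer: 14460667/3 + 2*I*sqrt(102)/3 ≈ 4.8202e+6 + 6.733*I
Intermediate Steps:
k(E, J) = -E
S(b, p) = -2/3 + sqrt(-414 + sqrt(317 + p))/3 (S(b, p) = -2/3 + sqrt(-414 + sqrt(p + 317))/3 = -2/3 + sqrt(-414 + sqrt(317 + p))/3)
S(-1610, -264 - k(-17, 24)) - Z = (-2/3 + sqrt(-414 + sqrt(317 + (-264 - (-1)*(-17))))/3) - 1*(-4820223) = (-2/3 + sqrt(-414 + sqrt(317 + (-264 - 1*17)))/3) + 4820223 = (-2/3 + sqrt(-414 + sqrt(317 + (-264 - 17)))/3) + 4820223 = (-2/3 + sqrt(-414 + sqrt(317 - 281))/3) + 4820223 = (-2/3 + sqrt(-414 + sqrt(36))/3) + 4820223 = (-2/3 + sqrt(-414 + 6)/3) + 4820223 = (-2/3 + sqrt(-408)/3) + 4820223 = (-2/3 + (2*I*sqrt(102))/3) + 4820223 = (-2/3 + 2*I*sqrt(102)/3) + 4820223 = 14460667/3 + 2*I*sqrt(102)/3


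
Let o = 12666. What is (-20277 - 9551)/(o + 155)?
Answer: -29828/12821 ≈ -2.3265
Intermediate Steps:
(-20277 - 9551)/(o + 155) = (-20277 - 9551)/(12666 + 155) = -29828/12821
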